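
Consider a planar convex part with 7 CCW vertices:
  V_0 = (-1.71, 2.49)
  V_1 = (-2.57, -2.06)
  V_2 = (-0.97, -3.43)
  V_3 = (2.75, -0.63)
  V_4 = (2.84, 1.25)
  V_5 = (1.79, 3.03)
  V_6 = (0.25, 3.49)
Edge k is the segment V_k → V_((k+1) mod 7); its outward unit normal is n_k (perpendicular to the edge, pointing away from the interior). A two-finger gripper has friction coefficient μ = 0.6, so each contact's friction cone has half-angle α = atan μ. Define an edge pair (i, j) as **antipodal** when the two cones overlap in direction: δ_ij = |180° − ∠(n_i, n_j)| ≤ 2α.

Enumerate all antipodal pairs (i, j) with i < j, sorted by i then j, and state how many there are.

α = atan 0.6 = 30.96°;  2α = 61.93°
n_0 = (-0.9826, +0.1857)
n_1 = (-0.6504, -0.7596)
n_2 = (+0.6014, -0.7990)
n_3 = (+0.9989, -0.0478)
n_4 = (+0.8613, +0.5081)
n_5 = (+0.2862, +0.9582)
n_6 = (-0.4545, +0.8908)
  (0,1): δ = 119.87°  ·
  (0,2): δ = 42.33°  ✓
  (0,3): δ = 7.96°  ✓
  (0,4): δ = 41.24°  ✓
  (0,5): δ = 84.07°  ·
  (0,6): δ = 127.73°  ·
  (1,2): δ = 102.46°  ·
  (1,3): δ = 52.17°  ✓
  (1,4): δ = 18.89°  ✓
  (1,5): δ = 23.94°  ✓
  (1,6): δ = 67.60°  ·
  (2,3): δ = 129.71°  ·
  (2,4): δ = 96.43°  ·
  (2,5): δ = 53.60°  ✓
  (2,6): δ = 9.94°  ✓
  (3,4): δ = 146.72°  ·
  (3,5): δ = 103.89°  ·
  (3,6): δ = 60.23°  ✓
  (4,5): δ = 137.17°  ·
  (4,6): δ = 93.50°  ·
  (5,6): δ = 136.34°  ·
antipodal pairs: 9

count = 9; pairs: (0,2), (0,3), (0,4), (1,3), (1,4), (1,5), (2,5), (2,6), (3,6)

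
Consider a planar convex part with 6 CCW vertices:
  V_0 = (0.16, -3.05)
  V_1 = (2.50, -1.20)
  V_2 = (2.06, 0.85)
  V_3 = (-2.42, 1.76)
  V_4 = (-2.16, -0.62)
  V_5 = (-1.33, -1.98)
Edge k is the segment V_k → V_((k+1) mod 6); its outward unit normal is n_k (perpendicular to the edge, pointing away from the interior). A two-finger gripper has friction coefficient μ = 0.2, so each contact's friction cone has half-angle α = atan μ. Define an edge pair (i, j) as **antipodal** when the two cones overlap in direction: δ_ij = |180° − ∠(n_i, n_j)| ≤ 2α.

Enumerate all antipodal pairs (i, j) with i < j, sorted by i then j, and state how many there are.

count = 2; pairs: (1,3), (1,4)

α = atan 0.2 = 11.31°;  2α = 22.62°
n_0 = (+0.6202, -0.7845)
n_1 = (+0.9777, +0.2099)
n_2 = (+0.1991, +0.9800)
n_3 = (-0.9941, -0.1086)
n_4 = (-0.8536, -0.5209)
n_5 = (-0.5833, -0.8123)
  (0,1): δ = 116.22°  ·
  (0,2): δ = 49.81°  ·
  (0,3): δ = 57.90°  ·
  (0,4): δ = 83.07°  ·
  (0,5): δ = 105.99°  ·
  (1,2): δ = 113.60°  ·
  (1,3): δ = 5.88°  ✓
  (1,4): δ = 19.28°  ✓
  (1,5): δ = 42.20°  ·
  (2,3): δ = 72.28°  ·
  (2,4): δ = 47.12°  ·
  (2,5): δ = 24.20°  ·
  (3,4): δ = 154.84°  ·
  (3,5): δ = 131.92°  ·
  (4,5): δ = 157.08°  ·
antipodal pairs: 2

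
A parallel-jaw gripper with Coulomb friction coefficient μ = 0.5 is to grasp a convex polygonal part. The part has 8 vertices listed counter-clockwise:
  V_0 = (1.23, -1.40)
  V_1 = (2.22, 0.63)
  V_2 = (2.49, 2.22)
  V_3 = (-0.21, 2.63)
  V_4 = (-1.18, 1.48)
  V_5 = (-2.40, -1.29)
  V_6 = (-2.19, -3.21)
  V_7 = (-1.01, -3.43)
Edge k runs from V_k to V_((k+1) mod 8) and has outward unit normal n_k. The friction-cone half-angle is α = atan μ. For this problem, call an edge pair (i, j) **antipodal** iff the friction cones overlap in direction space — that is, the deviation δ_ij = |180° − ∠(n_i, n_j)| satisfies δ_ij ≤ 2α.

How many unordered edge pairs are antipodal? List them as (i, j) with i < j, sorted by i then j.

count = 10; pairs: (0,3), (0,4), (0,5), (1,3), (1,4), (1,5), (2,6), (2,7), (3,7), (4,7)

α = atan 0.5 = 26.57°;  2α = 53.13°
n_0 = (+0.8988, -0.4383)
n_1 = (+0.9859, -0.1674)
n_2 = (+0.1501, +0.9887)
n_3 = (-0.7644, +0.6447)
n_4 = (-0.9152, +0.4031)
n_5 = (-0.9941, -0.1087)
n_6 = (-0.1833, -0.9831)
n_7 = (+0.6715, -0.7410)
  (0,1): δ = 163.64°  ·
  (0,2): δ = 72.64°  ·
  (0,3): δ = 14.15°  ✓
  (0,4): δ = 2.23°  ✓
  (0,5): δ = 32.24°  ✓
  (0,6): δ = 105.44°  ·
  (0,7): δ = 158.18°  ·
  (1,2): δ = 89.00°  ·
  (1,3): δ = 30.51°  ✓
  (1,4): δ = 14.13°  ✓
  (1,5): δ = 15.88°  ✓
  (1,6): δ = 89.08°  ·
  (1,7): δ = 141.82°  ·
  (2,3): δ = 121.51°  ·
  (2,4): δ = 105.14°  ·
  (2,5): δ = 75.12°  ·
  (2,6): δ = 1.93°  ✓
  (2,7): δ = 50.82°  ✓
  (3,4): δ = 163.62°  ·
  (3,5): δ = 133.61°  ·
  (3,6): δ = 60.41°  ·
  (3,7): δ = 7.67°  ✓
  (4,5): δ = 149.99°  ·
  (4,6): δ = 76.79°  ·
  (4,7): δ = 24.05°  ✓
  (5,6): δ = 106.80°  ·
  (5,7): δ = 54.06°  ·
  (6,7): δ = 127.25°  ·
antipodal pairs: 10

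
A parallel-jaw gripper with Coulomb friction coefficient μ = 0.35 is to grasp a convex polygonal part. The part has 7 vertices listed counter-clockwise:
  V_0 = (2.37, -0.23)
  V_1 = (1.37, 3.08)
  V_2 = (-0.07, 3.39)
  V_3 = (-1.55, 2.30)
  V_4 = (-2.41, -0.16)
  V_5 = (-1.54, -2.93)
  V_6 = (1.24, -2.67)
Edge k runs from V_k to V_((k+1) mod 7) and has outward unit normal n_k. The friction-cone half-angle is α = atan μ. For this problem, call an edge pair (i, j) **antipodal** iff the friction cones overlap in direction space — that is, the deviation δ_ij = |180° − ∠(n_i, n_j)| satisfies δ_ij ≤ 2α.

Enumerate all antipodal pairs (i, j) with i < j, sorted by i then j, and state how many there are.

count = 6; pairs: (0,3), (0,4), (1,5), (2,5), (2,6), (3,6)

α = atan 0.35 = 19.29°;  2α = 38.58°
n_0 = (+0.9573, +0.2892)
n_1 = (+0.2105, +0.9776)
n_2 = (-0.5930, +0.8052)
n_3 = (-0.9440, +0.3300)
n_4 = (-0.9540, -0.2996)
n_5 = (+0.0931, -0.9957)
n_6 = (+0.9074, -0.4202)
  (0,1): δ = 118.96°  ·
  (0,2): δ = 70.44°  ·
  (0,3): δ = 36.08°  ✓
  (0,4): δ = 0.63°  ✓
  (0,5): δ = 78.53°  ·
  (0,6): δ = 138.34°  ·
  (1,2): δ = 131.48°  ·
  (1,3): δ = 97.12°  ·
  (1,4): δ = 60.41°  ·
  (1,5): δ = 17.49°  ✓
  (1,6): δ = 77.30°  ·
  (2,3): δ = 145.64°  ·
  (2,4): δ = 108.93°  ·
  (2,5): δ = 31.03°  ✓
  (2,6): δ = 28.78°  ✓
  (3,4): δ = 143.29°  ·
  (3,5): δ = 65.39°  ·
  (3,6): δ = 5.58°  ✓
  (4,5): δ = 102.09°  ·
  (4,6): δ = 42.29°  ·
  (5,6): δ = 120.19°  ·
antipodal pairs: 6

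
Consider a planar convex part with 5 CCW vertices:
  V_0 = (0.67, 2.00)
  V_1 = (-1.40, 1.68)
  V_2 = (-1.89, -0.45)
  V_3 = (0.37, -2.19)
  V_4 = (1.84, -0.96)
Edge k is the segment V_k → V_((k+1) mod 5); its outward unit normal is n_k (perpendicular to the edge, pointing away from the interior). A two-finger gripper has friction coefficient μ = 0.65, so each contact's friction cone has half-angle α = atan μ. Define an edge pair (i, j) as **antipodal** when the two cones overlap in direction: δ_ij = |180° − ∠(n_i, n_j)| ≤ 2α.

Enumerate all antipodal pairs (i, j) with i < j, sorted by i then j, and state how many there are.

count = 5; pairs: (0,2), (0,3), (1,3), (1,4), (2,4)

α = atan 0.65 = 33.02°;  2α = 66.05°
n_0 = (-0.1528, +0.9883)
n_1 = (-0.9745, +0.2242)
n_2 = (-0.6100, -0.7924)
n_3 = (+0.6417, -0.7669)
n_4 = (+0.9300, +0.3676)
  (0,1): δ = 111.74°  ·
  (0,2): δ = 46.38°  ✓
  (0,3): δ = 31.13°  ✓
  (0,4): δ = 102.78°  ·
  (1,2): δ = 114.64°  ·
  (1,3): δ = 37.12°  ✓
  (1,4): δ = 34.52°  ✓
  (2,3): δ = 102.49°  ·
  (2,4): δ = 30.84°  ✓
  (3,4): δ = 108.35°  ·
antipodal pairs: 5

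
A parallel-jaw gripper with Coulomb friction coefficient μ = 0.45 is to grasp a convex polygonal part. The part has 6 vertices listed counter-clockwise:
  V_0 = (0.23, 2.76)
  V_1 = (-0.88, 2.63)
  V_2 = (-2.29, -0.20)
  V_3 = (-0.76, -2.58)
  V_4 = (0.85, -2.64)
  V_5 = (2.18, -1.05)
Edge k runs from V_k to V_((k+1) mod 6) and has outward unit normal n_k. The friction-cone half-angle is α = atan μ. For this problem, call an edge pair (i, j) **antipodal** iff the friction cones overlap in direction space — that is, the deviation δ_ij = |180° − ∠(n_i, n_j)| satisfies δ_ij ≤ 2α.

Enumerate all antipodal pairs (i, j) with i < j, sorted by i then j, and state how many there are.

α = atan 0.45 = 24.23°;  2α = 48.46°
n_0 = (-0.1163, +0.9932)
n_1 = (-0.8951, +0.4459)
n_2 = (-0.8412, -0.5408)
n_3 = (-0.0372, -0.9993)
n_4 = (+0.7670, -0.6416)
n_5 = (+0.8902, +0.4556)
  (0,1): δ = 123.16°  ·
  (0,2): δ = 63.94°  ·
  (0,3): δ = 8.81°  ✓
  (0,4): δ = 43.41°  ✓
  (0,5): δ = 110.42°  ·
  (1,2): δ = 120.78°  ·
  (1,3): δ = 65.65°  ·
  (1,4): δ = 13.43°  ✓
  (1,5): δ = 53.59°  ·
  (2,3): δ = 124.87°  ·
  (2,4): δ = 72.65°  ·
  (2,5): δ = 5.63°  ✓
  (3,4): δ = 127.78°  ·
  (3,5): δ = 60.76°  ·
  (4,5): δ = 112.98°  ·
antipodal pairs: 4

count = 4; pairs: (0,3), (0,4), (1,4), (2,5)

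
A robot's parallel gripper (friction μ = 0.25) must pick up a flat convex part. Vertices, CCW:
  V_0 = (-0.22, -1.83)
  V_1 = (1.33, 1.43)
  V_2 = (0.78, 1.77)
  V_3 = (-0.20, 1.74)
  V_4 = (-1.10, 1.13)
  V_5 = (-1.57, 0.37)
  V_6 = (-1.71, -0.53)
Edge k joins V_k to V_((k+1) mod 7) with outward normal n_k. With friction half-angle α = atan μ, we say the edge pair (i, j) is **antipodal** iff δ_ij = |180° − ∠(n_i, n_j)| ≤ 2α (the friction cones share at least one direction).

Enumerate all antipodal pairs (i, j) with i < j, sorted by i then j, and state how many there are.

count = 3; pairs: (0,4), (0,5), (1,6)

α = atan 0.25 = 14.04°;  2α = 28.07°
n_0 = (+0.9031, -0.4294)
n_1 = (+0.5258, +0.8506)
n_2 = (-0.0306, +0.9995)
n_3 = (-0.5611, +0.8278)
n_4 = (-0.8505, +0.5260)
n_5 = (-0.9881, +0.1537)
n_6 = (-0.6574, -0.7535)
  (0,1): δ = 96.29°  ·
  (0,2): δ = 62.82°  ·
  (0,3): δ = 30.44°  ·
  (0,4): δ = 6.30°  ✓
  (0,5): δ = 16.59°  ✓
  (0,6): δ = 74.33°  ·
  (1,2): δ = 146.52°  ·
  (1,3): δ = 114.15°  ·
  (1,4): δ = 90.01°  ·
  (1,5): δ = 67.12°  ·
  (1,6): δ = 9.38°  ✓
  (2,3): δ = 147.62°  ·
  (2,4): δ = 123.49°  ·
  (2,5): δ = 100.60°  ·
  (2,6): δ = 42.86°  ·
  (3,4): δ = 155.86°  ·
  (3,5): δ = 132.97°  ·
  (3,6): δ = 75.23°  ·
  (4,5): δ = 157.11°  ·
  (4,6): δ = 99.37°  ·
  (5,6): δ = 122.26°  ·
antipodal pairs: 3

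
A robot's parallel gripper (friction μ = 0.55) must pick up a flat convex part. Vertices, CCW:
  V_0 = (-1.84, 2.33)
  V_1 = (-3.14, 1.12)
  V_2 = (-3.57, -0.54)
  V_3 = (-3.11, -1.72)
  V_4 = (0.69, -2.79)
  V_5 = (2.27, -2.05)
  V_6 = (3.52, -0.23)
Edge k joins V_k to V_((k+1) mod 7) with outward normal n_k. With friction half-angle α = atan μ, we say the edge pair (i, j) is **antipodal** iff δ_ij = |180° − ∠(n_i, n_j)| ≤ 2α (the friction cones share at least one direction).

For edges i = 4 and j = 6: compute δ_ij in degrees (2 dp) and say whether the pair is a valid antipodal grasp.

δ = 50.63°, valid

α = atan 0.55 = 28.81°;  2α = 57.62°
edge 4: e_4 = (+1.58, +0.74);  n_4 = (+0.4241, -0.9056)
edge 6: e_6 = (-5.36, +2.56);  n_6 = (+0.4310, +0.9024)
∠(n_4, n_6) = 129.37°
δ = |180° − 129.37°| = 50.63°
50.63° ≤ 2α = 57.62°  →  valid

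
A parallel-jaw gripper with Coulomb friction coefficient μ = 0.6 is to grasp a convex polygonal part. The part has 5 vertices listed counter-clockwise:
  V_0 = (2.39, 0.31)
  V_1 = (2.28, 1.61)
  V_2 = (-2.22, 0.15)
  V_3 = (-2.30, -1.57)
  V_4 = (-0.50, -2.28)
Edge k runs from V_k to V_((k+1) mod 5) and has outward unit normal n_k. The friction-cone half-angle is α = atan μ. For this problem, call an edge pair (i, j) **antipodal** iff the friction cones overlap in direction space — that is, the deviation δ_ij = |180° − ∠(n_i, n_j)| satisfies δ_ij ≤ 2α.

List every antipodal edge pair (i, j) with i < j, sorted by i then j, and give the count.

α = atan 0.6 = 30.96°;  2α = 61.93°
n_0 = (+0.9964, +0.0843)
n_1 = (-0.3086, +0.9512)
n_2 = (-0.9989, +0.0465)
n_3 = (-0.3669, -0.9302)
n_4 = (+0.6674, -0.7447)
  (0,1): δ = 76.86°  ·
  (0,2): δ = 7.50°  ✓
  (0,3): δ = 63.64°  ·
  (0,4): δ = 127.03°  ·
  (1,2): δ = 110.64°  ·
  (1,3): δ = 39.50°  ✓
  (1,4): δ = 23.89°  ✓
  (2,3): δ = 108.86°  ·
  (2,4): δ = 45.47°  ✓
  (3,4): δ = 116.61°  ·
antipodal pairs: 4

count = 4; pairs: (0,2), (1,3), (1,4), (2,4)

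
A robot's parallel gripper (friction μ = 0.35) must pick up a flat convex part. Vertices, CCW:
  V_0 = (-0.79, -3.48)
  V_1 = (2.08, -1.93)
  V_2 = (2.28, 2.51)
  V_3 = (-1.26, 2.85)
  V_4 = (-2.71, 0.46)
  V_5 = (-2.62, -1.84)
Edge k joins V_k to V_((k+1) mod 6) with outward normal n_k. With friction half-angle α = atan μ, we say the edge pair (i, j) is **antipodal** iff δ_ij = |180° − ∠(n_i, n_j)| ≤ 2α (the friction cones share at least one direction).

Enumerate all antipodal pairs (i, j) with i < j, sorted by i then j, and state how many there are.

α = atan 0.35 = 19.29°;  2α = 38.58°
n_0 = (+0.4752, -0.8799)
n_1 = (+0.9990, -0.0450)
n_2 = (+0.0956, +0.9954)
n_3 = (-0.8550, +0.5187)
n_4 = (-0.9992, -0.0391)
n_5 = (-0.6674, -0.7447)
  (0,1): δ = 120.95°  ·
  (0,2): δ = 33.86°  ✓
  (0,3): δ = 30.38°  ✓
  (0,4): δ = 63.87°  ·
  (0,5): δ = 109.76°  ·
  (1,2): δ = 92.91°  ·
  (1,3): δ = 28.67°  ✓
  (1,4): δ = 4.82°  ✓
  (1,5): δ = 50.71°  ·
  (2,3): δ = 115.76°  ·
  (2,4): δ = 82.27°  ·
  (2,5): δ = 36.38°  ✓
  (3,4): δ = 146.51°  ·
  (3,5): δ = 100.62°  ·
  (4,5): δ = 134.11°  ·
antipodal pairs: 5

count = 5; pairs: (0,2), (0,3), (1,3), (1,4), (2,5)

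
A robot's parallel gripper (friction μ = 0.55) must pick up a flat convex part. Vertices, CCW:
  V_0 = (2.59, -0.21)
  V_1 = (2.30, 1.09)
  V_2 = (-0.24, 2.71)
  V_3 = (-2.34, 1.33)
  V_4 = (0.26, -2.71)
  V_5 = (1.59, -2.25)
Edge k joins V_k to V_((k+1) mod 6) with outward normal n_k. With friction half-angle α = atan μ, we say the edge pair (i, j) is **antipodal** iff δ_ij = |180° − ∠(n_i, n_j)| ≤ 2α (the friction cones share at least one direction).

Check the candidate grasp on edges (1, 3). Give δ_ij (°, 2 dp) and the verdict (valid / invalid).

δ = 24.71°, valid

α = atan 0.55 = 28.81°;  2α = 57.62°
edge 1: e_1 = (-2.54, +1.62);  n_1 = (+0.5377, +0.8431)
edge 3: e_3 = (+2.60, -4.04);  n_3 = (-0.8409, -0.5412)
∠(n_1, n_3) = 155.29°
δ = |180° − 155.29°| = 24.71°
24.71° ≤ 2α = 57.62°  →  valid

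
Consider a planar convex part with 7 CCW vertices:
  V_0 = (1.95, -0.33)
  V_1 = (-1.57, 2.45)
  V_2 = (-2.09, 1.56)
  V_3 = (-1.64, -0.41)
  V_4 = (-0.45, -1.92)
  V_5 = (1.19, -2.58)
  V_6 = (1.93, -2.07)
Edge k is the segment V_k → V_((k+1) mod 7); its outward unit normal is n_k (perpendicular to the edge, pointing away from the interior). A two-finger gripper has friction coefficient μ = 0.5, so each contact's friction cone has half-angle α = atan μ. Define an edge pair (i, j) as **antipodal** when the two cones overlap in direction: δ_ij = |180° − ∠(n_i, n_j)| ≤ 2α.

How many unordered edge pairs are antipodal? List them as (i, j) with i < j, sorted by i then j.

count = 7; pairs: (0,2), (0,3), (0,4), (1,5), (1,6), (2,6), (3,6)

α = atan 0.5 = 26.57°;  2α = 53.13°
n_0 = (+0.6198, +0.7848)
n_1 = (-0.8634, +0.5045)
n_2 = (-0.9749, -0.2227)
n_3 = (-0.7854, -0.6190)
n_4 = (-0.3733, -0.9277)
n_5 = (+0.5675, -0.8234)
n_6 = (+0.9999, -0.0115)
  (0,1): δ = 82.00°  ·
  (0,2): δ = 38.83°  ✓
  (0,3): δ = 13.46°  ✓
  (0,4): δ = 16.38°  ✓
  (0,5): δ = 72.87°  ·
  (0,6): δ = 127.64°  ·
  (1,2): δ = 136.84°  ·
  (1,3): δ = 111.46°  ·
  (1,4): δ = 81.63°  ·
  (1,5): δ = 25.13°  ✓
  (1,6): δ = 29.64°  ✓
  (2,3): δ = 154.63°  ·
  (2,4): δ = 124.79°  ·
  (2,5): δ = 68.29°  ·
  (2,6): δ = 13.53°  ✓
  (3,4): δ = 150.16°  ·
  (3,5): δ = 93.67°  ·
  (3,6): δ = 38.90°  ✓
  (4,5): δ = 123.50°  ·
  (4,6): δ = 68.74°  ·
  (5,6): δ = 125.23°  ·
antipodal pairs: 7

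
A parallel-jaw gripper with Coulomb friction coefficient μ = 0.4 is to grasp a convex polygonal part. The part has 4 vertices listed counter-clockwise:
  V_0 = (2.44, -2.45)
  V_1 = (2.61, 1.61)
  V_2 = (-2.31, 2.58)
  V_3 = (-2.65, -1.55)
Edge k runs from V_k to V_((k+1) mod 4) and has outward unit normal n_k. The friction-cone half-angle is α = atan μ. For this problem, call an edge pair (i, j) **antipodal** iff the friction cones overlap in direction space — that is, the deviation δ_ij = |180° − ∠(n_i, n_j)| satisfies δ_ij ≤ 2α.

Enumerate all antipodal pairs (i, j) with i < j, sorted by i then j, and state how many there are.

α = atan 0.4 = 21.80°;  2α = 43.60°
n_0 = (+0.9991, -0.0418)
n_1 = (+0.1934, +0.9811)
n_2 = (-0.9966, +0.0820)
n_3 = (-0.1741, -0.9847)
  (0,1): δ = 98.76°  ·
  (0,2): δ = 2.31°  ✓
  (0,3): δ = 82.37°  ·
  (1,2): δ = 83.55°  ·
  (1,3): δ = 1.13°  ✓
  (2,3): δ = 95.32°  ·
antipodal pairs: 2

count = 2; pairs: (0,2), (1,3)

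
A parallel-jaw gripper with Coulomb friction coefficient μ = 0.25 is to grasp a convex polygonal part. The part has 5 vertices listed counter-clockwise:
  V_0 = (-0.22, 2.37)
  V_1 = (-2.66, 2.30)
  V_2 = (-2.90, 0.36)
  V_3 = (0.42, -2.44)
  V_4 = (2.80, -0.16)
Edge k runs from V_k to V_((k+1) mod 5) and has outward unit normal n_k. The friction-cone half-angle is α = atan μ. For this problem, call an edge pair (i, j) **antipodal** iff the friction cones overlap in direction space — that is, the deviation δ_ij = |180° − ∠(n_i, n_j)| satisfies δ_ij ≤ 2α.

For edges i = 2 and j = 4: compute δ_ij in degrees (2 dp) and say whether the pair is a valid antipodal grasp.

α = atan 0.25 = 14.04°;  2α = 28.07°
edge 2: e_2 = (+3.32, -2.80);  n_2 = (-0.6447, -0.7644)
edge 4: e_4 = (-3.02, +2.53);  n_4 = (+0.6422, +0.7666)
∠(n_2, n_4) = 179.81°
δ = |180° − 179.81°| = 0.19°
0.19° ≤ 2α = 28.07°  →  valid

δ = 0.19°, valid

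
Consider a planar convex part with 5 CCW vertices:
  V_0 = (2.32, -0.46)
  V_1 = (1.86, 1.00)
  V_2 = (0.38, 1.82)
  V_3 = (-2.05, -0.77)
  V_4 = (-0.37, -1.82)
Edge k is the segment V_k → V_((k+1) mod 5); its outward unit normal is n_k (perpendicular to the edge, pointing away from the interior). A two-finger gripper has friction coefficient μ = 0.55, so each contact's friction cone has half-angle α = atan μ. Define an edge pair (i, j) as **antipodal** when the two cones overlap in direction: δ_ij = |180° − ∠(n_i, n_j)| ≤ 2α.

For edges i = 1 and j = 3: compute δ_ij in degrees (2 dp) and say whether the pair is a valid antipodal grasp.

δ = 3.02°, valid

α = atan 0.55 = 28.81°;  2α = 57.62°
edge 1: e_1 = (-1.48, +0.82);  n_1 = (+0.4846, +0.8747)
edge 3: e_3 = (+1.68, -1.05);  n_3 = (-0.5300, -0.8480)
∠(n_1, n_3) = 176.98°
δ = |180° − 176.98°| = 3.02°
3.02° ≤ 2α = 57.62°  →  valid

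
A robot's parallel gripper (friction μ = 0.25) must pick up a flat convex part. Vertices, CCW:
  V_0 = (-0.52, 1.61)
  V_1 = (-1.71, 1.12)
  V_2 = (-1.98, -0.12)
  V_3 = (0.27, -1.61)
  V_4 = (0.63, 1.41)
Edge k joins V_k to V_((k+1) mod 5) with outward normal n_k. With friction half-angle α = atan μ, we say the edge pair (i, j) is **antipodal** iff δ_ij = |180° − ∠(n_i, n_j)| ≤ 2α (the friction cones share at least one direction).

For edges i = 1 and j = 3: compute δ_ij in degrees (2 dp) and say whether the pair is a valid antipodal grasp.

δ = 5.49°, valid

α = atan 0.25 = 14.04°;  2α = 28.07°
edge 1: e_1 = (-0.27, -1.24);  n_1 = (-0.9771, +0.2128)
edge 3: e_3 = (+0.36, +3.02);  n_3 = (+0.9930, -0.1184)
∠(n_1, n_3) = 174.51°
δ = |180° − 174.51°| = 5.49°
5.49° ≤ 2α = 28.07°  →  valid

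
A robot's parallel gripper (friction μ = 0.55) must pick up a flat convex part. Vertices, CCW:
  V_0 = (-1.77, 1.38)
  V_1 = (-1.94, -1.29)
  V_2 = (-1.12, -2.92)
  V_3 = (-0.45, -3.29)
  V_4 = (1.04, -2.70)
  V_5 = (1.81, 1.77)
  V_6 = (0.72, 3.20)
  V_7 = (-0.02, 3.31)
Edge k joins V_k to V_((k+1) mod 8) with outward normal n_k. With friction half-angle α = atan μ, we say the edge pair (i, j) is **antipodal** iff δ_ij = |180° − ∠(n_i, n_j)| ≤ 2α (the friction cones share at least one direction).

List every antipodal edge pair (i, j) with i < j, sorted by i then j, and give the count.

count = 10; pairs: (0,4), (0,5), (1,4), (1,5), (1,6), (2,5), (2,6), (3,6), (3,7), (4,7)

α = atan 0.55 = 28.81°;  2α = 57.62°
n_0 = (-0.9980, +0.0635)
n_1 = (-0.8933, -0.4494)
n_2 = (-0.4834, -0.8754)
n_3 = (+0.3682, -0.9298)
n_4 = (+0.9855, -0.1698)
n_5 = (+0.7953, +0.6062)
n_6 = (+0.1470, +0.9891)
n_7 = (-0.7408, +0.6717)
  (0,1): δ = 149.65°  ·
  (0,2): δ = 115.27°  ·
  (0,3): δ = 64.75°  ·
  (0,4): δ = 6.13°  ✓
  (0,5): δ = 40.96°  ✓
  (0,6): δ = 85.19°  ·
  (0,7): δ = 141.44°  ·
  (1,2): δ = 145.61°  ·
  (1,3): δ = 95.10°  ·
  (1,4): δ = 36.48°  ✓
  (1,5): δ = 10.61°  ✓
  (1,6): δ = 54.84°  ✓
  (1,7): δ = 111.09°  ·
  (2,3): δ = 129.49°  ·
  (2,4): δ = 70.86°  ·
  (2,5): δ = 23.77°  ✓
  (2,6): δ = 20.45°  ✓
  (2,7): δ = 76.71°  ·
  (3,4): δ = 121.38°  ·
  (3,5): δ = 74.29°  ·
  (3,6): δ = 30.06°  ✓
  (3,7): δ = 26.20°  ✓
  (4,5): δ = 132.91°  ·
  (4,6): δ = 88.68°  ·
  (4,7): δ = 32.43°  ✓
  (5,6): δ = 135.77°  ·
  (5,7): δ = 79.52°  ·
  (6,7): δ = 123.74°  ·
antipodal pairs: 10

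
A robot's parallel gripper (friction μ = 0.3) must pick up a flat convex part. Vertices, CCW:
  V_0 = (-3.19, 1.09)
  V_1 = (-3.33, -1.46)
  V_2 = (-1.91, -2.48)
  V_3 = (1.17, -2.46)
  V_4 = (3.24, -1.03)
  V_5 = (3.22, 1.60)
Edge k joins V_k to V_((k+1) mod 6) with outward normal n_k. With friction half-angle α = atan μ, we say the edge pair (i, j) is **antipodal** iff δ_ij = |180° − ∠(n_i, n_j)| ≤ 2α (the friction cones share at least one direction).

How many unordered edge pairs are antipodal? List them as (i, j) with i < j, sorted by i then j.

count = 3; pairs: (0,4), (2,5), (3,5)

α = atan 0.3 = 16.70°;  2α = 33.40°
n_0 = (-0.9985, +0.0548)
n_1 = (-0.5834, -0.8122)
n_2 = (+0.0065, -1.0000)
n_3 = (+0.5684, -0.8228)
n_4 = (+1.0000, +0.0076)
n_5 = (-0.0793, +0.9968)
  (0,1): δ = 122.55°  ·
  (0,2): δ = 86.49°  ·
  (0,3): δ = 52.22°  ·
  (0,4): δ = 3.58°  ✓
  (0,5): δ = 97.69°  ·
  (1,2): δ = 143.94°  ·
  (1,3): δ = 109.67°  ·
  (1,4): δ = 53.87°  ·
  (1,5): δ = 40.24°  ·
  (2,3): δ = 145.73°  ·
  (2,4): δ = 89.94°  ·
  (2,5): δ = 4.18°  ✓
  (3,4): δ = 124.20°  ·
  (3,5): δ = 30.09°  ✓
  (4,5): δ = 85.89°  ·
antipodal pairs: 3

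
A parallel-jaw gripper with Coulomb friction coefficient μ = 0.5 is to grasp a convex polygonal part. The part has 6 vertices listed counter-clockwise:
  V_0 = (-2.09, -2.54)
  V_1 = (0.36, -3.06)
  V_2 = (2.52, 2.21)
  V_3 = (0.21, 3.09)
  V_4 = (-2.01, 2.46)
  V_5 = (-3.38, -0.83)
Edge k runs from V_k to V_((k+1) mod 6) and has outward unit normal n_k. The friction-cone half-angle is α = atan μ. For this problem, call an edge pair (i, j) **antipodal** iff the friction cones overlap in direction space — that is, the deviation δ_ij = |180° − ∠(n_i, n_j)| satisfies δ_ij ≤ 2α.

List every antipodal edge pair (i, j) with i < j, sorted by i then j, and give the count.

count = 5; pairs: (0,2), (0,3), (1,3), (1,4), (2,5)

α = atan 0.5 = 26.57°;  2α = 53.13°
n_0 = (-0.2076, -0.9782)
n_1 = (+0.9253, -0.3792)
n_2 = (+0.3560, +0.9345)
n_3 = (-0.2730, +0.9620)
n_4 = (-0.9232, +0.3844)
n_5 = (-0.7983, -0.6022)
  (0,1): δ = 100.30°  ·
  (0,2): δ = 8.87°  ✓
  (0,3): δ = 27.83°  ✓
  (0,4): δ = 79.38°  ·
  (0,5): δ = 139.01°  ·
  (1,2): δ = 88.57°  ·
  (1,3): δ = 51.87°  ✓
  (1,4): δ = 0.32°  ✓
  (1,5): δ = 59.32°  ·
  (2,3): δ = 143.30°  ·
  (2,4): δ = 91.75°  ·
  (2,5): δ = 32.12°  ✓
  (3,4): δ = 128.45°  ·
  (3,5): δ = 68.81°  ·
  (4,5): δ = 120.36°  ·
antipodal pairs: 5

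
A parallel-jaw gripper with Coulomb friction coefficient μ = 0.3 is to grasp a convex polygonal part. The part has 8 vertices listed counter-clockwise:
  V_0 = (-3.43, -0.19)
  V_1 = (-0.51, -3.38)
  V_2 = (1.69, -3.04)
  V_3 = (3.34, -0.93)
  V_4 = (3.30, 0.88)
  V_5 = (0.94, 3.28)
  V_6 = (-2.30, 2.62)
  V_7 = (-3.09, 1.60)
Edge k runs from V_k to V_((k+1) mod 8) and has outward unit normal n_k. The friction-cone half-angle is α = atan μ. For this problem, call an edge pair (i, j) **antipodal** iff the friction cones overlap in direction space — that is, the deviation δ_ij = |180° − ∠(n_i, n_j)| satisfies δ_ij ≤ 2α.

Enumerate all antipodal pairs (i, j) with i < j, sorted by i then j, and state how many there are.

α = atan 0.3 = 16.70°;  2α = 33.40°
n_0 = (-0.7376, -0.6752)
n_1 = (+0.1527, -0.9883)
n_2 = (+0.7877, -0.6160)
n_3 = (+0.9998, +0.0221)
n_4 = (+0.7130, +0.7011)
n_5 = (-0.1996, +0.9799)
n_6 = (-0.7906, +0.6123)
n_7 = (-0.9824, +0.1866)
  (0,1): δ = 123.68°  ·
  (0,2): δ = 80.49°  ·
  (0,3): δ = 41.20°  ·
  (0,4): δ = 2.05°  ✓
  (0,5): δ = 59.04°  ·
  (0,6): δ = 99.77°  ·
  (0,7): δ = 126.78°  ·
  (1,2): δ = 136.81°  ·
  (1,3): δ = 97.52°  ·
  (1,4): δ = 54.27°  ·
  (1,5): δ = 2.73°  ✓
  (1,6): δ = 43.46°  ·
  (1,7): δ = 70.46°  ·
  (2,3): δ = 140.71°  ·
  (2,4): δ = 97.46°  ·
  (2,5): δ = 40.46°  ·
  (2,6): δ = 0.27°  ✓
  (2,7): δ = 27.27°  ✓
  (3,4): δ = 136.75°  ·
  (3,5): δ = 79.75°  ·
  (3,6): δ = 39.02°  ·
  (3,7): δ = 12.02°  ✓
  (4,5): δ = 123.00°  ·
  (4,6): δ = 82.28°  ·
  (4,7): δ = 55.27°  ·
  (5,6): δ = 139.27°  ·
  (5,7): δ = 112.27°  ·
  (6,7): δ = 153.00°  ·
antipodal pairs: 5

count = 5; pairs: (0,4), (1,5), (2,6), (2,7), (3,7)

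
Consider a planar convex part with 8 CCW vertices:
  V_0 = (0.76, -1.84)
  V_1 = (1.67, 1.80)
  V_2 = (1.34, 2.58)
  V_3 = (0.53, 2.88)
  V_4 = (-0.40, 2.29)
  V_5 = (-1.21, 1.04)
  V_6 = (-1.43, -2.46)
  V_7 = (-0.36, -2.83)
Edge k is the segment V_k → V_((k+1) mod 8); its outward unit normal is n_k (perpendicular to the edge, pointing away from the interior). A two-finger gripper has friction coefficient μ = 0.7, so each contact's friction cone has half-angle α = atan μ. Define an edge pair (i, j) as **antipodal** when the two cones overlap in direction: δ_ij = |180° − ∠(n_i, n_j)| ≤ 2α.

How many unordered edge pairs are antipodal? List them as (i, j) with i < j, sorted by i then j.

count = 12; pairs: (0,3), (0,4), (0,5), (1,4), (1,5), (1,6), (2,6), (2,7), (3,6), (3,7), (4,7), (5,7)

α = atan 0.7 = 34.99°;  2α = 69.98°
n_0 = (+0.9701, -0.2425)
n_1 = (+0.9210, +0.3896)
n_2 = (+0.3473, +0.9377)
n_3 = (-0.5357, +0.8444)
n_4 = (-0.8392, +0.5438)
n_5 = (-0.9980, +0.0627)
n_6 = (-0.3268, -0.9451)
n_7 = (+0.6623, -0.7493)
  (0,1): δ = 143.03°  ·
  (0,2): δ = 96.29°  ·
  (0,3): δ = 43.57°  ✓
  (0,4): δ = 18.91°  ✓
  (0,5): δ = 10.44°  ✓
  (0,6): δ = 84.96°  ·
  (0,7): δ = 145.51°  ·
  (1,2): δ = 133.26°  ·
  (1,3): δ = 80.54°  ·
  (1,4): δ = 55.88°  ✓
  (1,5): δ = 26.53°  ✓
  (1,6): δ = 47.99°  ✓
  (1,7): δ = 108.54°  ·
  (2,3): δ = 127.29°  ·
  (2,4): δ = 102.62°  ·
  (2,5): δ = 73.27°  ·
  (2,6): δ = 1.25°  ✓
  (2,7): δ = 61.80°  ✓
  (3,4): δ = 155.33°  ·
  (3,5): δ = 125.99°  ·
  (3,6): δ = 51.47°  ✓
  (3,7): δ = 9.08°  ✓
  (4,5): δ = 150.65°  ·
  (4,6): δ = 76.13°  ·
  (4,7): δ = 15.58°  ✓
  (5,6): δ = 105.48°  ·
  (5,7): δ = 44.93°  ✓
  (6,7): δ = 119.45°  ·
antipodal pairs: 12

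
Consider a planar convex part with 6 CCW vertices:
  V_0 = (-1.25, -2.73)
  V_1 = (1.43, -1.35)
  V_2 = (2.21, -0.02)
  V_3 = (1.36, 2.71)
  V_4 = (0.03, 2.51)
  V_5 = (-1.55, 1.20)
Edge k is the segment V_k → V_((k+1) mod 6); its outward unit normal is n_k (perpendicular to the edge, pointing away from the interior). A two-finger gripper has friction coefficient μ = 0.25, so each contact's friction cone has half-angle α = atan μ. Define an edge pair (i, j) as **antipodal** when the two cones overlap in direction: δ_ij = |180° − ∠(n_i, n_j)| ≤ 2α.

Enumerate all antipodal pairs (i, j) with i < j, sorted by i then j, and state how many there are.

count = 4; pairs: (0,3), (0,4), (1,4), (2,5)

α = atan 0.25 = 14.04°;  2α = 28.07°
n_0 = (+0.4578, -0.8891)
n_1 = (+0.8626, -0.5059)
n_2 = (+0.9548, +0.2973)
n_3 = (-0.1487, +0.9889)
n_4 = (-0.6383, +0.7698)
n_5 = (-0.9971, -0.0761)
  (0,1): δ = 147.64°  ·
  (0,2): δ = 99.95°  ·
  (0,3): δ = 18.69°  ✓
  (0,4): δ = 12.42°  ✓
  (0,5): δ = 67.12°  ·
  (1,2): δ = 132.32°  ·
  (1,3): δ = 51.06°  ·
  (1,4): δ = 19.95°  ✓
  (1,5): δ = 34.76°  ·
  (2,3): δ = 98.74°  ·
  (2,4): δ = 67.63°  ·
  (2,5): δ = 12.93°  ✓
  (3,4): δ = 148.89°  ·
  (3,5): δ = 94.19°  ·
  (4,5): δ = 125.30°  ·
antipodal pairs: 4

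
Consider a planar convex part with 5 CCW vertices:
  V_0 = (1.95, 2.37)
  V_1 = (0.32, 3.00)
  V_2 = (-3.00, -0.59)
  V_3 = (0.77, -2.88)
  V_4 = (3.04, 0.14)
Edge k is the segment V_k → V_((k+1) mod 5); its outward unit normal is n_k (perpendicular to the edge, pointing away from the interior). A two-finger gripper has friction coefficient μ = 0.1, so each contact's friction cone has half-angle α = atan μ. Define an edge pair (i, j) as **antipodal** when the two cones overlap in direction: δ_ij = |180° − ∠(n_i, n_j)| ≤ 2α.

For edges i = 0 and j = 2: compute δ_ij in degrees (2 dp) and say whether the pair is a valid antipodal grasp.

α = atan 0.1 = 5.71°;  2α = 11.42°
edge 0: e_0 = (-1.63, +0.63);  n_0 = (+0.3605, +0.9328)
edge 2: e_2 = (+3.77, -2.29);  n_2 = (-0.5192, -0.8547)
∠(n_0, n_2) = 169.86°
δ = |180° − 169.86°| = 10.14°
10.14° ≤ 2α = 11.42°  →  valid

δ = 10.14°, valid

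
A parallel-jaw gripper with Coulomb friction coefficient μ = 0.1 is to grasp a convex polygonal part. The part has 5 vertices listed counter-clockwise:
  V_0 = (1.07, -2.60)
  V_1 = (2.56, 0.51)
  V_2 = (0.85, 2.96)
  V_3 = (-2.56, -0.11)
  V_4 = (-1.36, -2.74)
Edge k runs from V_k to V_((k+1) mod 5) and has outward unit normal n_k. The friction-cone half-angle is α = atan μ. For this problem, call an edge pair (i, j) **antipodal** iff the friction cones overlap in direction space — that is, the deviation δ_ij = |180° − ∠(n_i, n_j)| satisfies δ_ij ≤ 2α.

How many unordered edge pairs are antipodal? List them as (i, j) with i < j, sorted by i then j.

α = atan 0.1 = 5.71°;  2α = 11.42°
n_0 = (+0.9018, -0.4321)
n_1 = (+0.8200, +0.5723)
n_2 = (-0.6691, +0.7432)
n_3 = (-0.9098, -0.4151)
n_4 = (+0.0575, -0.9983)
  (0,1): δ = 119.49°  ·
  (0,2): δ = 22.40°  ·
  (0,3): δ = 50.13°  ·
  (0,4): δ = 118.90°  ·
  (1,2): δ = 82.92°  ·
  (1,3): δ = 10.39°  ✓
  (1,4): δ = 58.38°  ·
  (2,3): δ = 107.47°  ·
  (2,4): δ = 38.70°  ·
  (3,4): δ = 111.23°  ·
antipodal pairs: 1

count = 1; pairs: (1,3)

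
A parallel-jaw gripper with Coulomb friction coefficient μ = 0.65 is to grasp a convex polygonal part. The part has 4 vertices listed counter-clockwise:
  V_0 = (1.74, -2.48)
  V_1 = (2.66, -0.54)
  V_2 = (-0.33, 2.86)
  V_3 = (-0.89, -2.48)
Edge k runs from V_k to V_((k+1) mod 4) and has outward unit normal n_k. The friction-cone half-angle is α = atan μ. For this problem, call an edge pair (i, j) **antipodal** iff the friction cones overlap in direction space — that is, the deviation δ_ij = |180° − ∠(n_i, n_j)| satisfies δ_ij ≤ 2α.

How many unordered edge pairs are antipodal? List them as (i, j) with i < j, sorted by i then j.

α = atan 0.65 = 33.02°;  2α = 66.05°
n_0 = (+0.9035, -0.4285)
n_1 = (+0.7509, +0.6604)
n_2 = (-0.9945, +0.1043)
n_3 = (+0.0000, -1.0000)
  (0,1): δ = 113.30°  ·
  (0,2): δ = 19.38°  ✓
  (0,3): δ = 115.37°  ·
  (1,2): δ = 47.32°  ✓
  (1,3): δ = 48.67°  ✓
  (2,3): δ = 84.01°  ·
antipodal pairs: 3

count = 3; pairs: (0,2), (1,2), (1,3)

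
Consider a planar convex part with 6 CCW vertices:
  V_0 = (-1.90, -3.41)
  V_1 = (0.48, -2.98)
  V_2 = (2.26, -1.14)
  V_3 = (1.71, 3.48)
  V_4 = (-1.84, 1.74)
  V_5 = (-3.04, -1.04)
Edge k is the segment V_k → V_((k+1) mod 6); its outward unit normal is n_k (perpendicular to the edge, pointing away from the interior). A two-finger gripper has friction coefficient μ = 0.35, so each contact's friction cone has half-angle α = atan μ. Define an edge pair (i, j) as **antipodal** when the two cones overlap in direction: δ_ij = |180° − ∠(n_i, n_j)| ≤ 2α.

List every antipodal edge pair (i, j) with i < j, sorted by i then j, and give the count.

α = atan 0.35 = 19.29°;  2α = 38.58°
n_0 = (+0.1778, -0.9841)
n_1 = (+0.7187, -0.6953)
n_2 = (+0.9930, +0.1182)
n_3 = (-0.4401, +0.8979)
n_4 = (-0.9181, +0.3963)
n_5 = (-0.9012, -0.4335)
  (0,1): δ = 144.29°  ·
  (0,2): δ = 93.45°  ·
  (0,3): δ = 15.87°  ✓
  (0,4): δ = 56.41°  ·
  (0,5): δ = 105.45°  ·
  (1,2): δ = 129.16°  ·
  (1,3): δ = 19.84°  ✓
  (1,4): δ = 20.70°  ✓
  (1,5): δ = 69.74°  ·
  (2,3): δ = 70.68°  ·
  (2,4): δ = 30.14°  ✓
  (2,5): δ = 18.90°  ✓
  (3,4): δ = 139.46°  ·
  (3,5): δ = 90.42°  ·
  (4,5): δ = 130.96°  ·
antipodal pairs: 5

count = 5; pairs: (0,3), (1,3), (1,4), (2,4), (2,5)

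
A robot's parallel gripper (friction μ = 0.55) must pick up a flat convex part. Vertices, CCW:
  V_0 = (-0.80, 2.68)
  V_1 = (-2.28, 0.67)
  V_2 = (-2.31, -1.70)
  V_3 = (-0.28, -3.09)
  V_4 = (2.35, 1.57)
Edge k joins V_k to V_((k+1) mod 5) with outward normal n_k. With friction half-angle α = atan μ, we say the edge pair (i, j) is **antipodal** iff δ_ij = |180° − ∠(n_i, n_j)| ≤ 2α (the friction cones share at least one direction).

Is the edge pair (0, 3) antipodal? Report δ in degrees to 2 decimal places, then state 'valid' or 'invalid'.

α = atan 0.55 = 28.81°;  2α = 57.62°
edge 0: e_0 = (-1.48, -2.01);  n_0 = (-0.8053, +0.5929)
edge 3: e_3 = (+2.63, +4.66);  n_3 = (+0.8709, -0.4915)
∠(n_0, n_3) = 173.07°
δ = |180° − 173.07°| = 6.93°
6.93° ≤ 2α = 57.62°  →  valid

δ = 6.93°, valid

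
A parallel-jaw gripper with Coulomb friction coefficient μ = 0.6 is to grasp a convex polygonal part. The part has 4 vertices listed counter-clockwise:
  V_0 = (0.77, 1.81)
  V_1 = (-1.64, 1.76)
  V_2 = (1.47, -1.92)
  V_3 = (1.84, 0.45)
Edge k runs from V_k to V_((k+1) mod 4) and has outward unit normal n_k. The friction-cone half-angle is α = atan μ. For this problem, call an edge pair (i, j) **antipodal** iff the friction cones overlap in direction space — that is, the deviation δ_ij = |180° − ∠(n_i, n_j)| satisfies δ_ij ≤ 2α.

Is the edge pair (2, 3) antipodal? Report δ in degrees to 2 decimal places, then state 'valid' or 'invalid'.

α = atan 0.6 = 30.96°;  2α = 61.93°
edge 2: e_2 = (+0.37, +2.37);  n_2 = (+0.9880, -0.1542)
edge 3: e_3 = (-1.07, +1.36);  n_3 = (+0.7859, +0.6183)
∠(n_2, n_3) = 47.07°
δ = |180° − 47.07°| = 132.93°
132.93° > 2α = 61.93°  →  invalid

δ = 132.93°, invalid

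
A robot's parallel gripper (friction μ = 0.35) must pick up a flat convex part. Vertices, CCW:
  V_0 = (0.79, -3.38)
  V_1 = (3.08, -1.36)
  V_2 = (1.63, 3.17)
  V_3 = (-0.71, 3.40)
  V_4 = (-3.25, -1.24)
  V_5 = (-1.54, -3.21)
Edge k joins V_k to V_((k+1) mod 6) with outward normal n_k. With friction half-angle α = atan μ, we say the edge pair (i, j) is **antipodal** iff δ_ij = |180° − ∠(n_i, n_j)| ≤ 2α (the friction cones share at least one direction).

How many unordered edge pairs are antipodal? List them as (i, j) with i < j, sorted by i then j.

count = 3; pairs: (0,3), (1,4), (2,5)

α = atan 0.35 = 19.29°;  2α = 38.58°
n_0 = (+0.6615, -0.7499)
n_1 = (+0.9524, +0.3049)
n_2 = (+0.0978, +0.9952)
n_3 = (-0.8772, +0.4802)
n_4 = (-0.7552, -0.6555)
n_5 = (-0.0728, -0.9973)
  (0,1): δ = 113.67°  ·
  (0,2): δ = 47.03°  ·
  (0,3): δ = 19.89°  ✓
  (0,4): δ = 89.54°  ·
  (0,5): δ = 134.41°  ·
  (1,2): δ = 113.36°  ·
  (1,3): δ = 46.45°  ·
  (1,4): δ = 23.21°  ✓
  (1,5): δ = 68.08°  ·
  (2,3): δ = 113.08°  ·
  (2,4): δ = 43.43°  ·
  (2,5): δ = 1.44°  ✓
  (3,4): δ = 110.34°  ·
  (3,5): δ = 65.48°  ·
  (4,5): δ = 135.13°  ·
antipodal pairs: 3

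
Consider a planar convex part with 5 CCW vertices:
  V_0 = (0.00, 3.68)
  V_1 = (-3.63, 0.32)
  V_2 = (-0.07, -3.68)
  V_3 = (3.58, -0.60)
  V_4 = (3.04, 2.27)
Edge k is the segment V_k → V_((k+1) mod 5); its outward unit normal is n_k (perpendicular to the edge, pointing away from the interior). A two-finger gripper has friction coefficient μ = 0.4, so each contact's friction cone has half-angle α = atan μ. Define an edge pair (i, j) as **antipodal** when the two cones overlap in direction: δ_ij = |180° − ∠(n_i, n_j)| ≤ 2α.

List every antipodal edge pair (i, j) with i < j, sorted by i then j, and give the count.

α = atan 0.4 = 21.80°;  2α = 43.60°
n_0 = (-0.6793, +0.7339)
n_1 = (-0.7470, -0.6648)
n_2 = (+0.6449, -0.7643)
n_3 = (+0.9828, +0.1849)
n_4 = (+0.4208, +0.9072)
  (0,1): δ = 91.12°  ·
  (0,2): δ = 2.63°  ✓
  (0,3): δ = 57.87°  ·
  (0,4): δ = 112.33°  ·
  (1,2): δ = 91.51°  ·
  (1,3): δ = 31.01°  ✓
  (1,4): δ = 23.45°  ✓
  (2,3): δ = 119.50°  ·
  (2,4): δ = 65.04°  ·
  (3,4): δ = 125.54°  ·
antipodal pairs: 3

count = 3; pairs: (0,2), (1,3), (1,4)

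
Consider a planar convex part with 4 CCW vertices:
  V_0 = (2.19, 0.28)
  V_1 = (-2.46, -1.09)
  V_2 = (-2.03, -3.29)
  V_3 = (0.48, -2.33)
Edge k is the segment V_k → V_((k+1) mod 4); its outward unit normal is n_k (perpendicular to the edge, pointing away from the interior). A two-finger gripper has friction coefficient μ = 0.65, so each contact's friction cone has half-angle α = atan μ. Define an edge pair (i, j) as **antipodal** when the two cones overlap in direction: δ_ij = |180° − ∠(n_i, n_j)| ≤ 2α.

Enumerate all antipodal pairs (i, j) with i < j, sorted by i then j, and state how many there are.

α = atan 0.65 = 33.02°;  2α = 66.05°
n_0 = (-0.2826, +0.9592)
n_1 = (-0.9814, -0.1918)
n_2 = (+0.3572, -0.9340)
n_3 = (+0.8365, -0.5480)
  (0,1): δ = 95.36°  ·
  (0,2): δ = 4.51°  ✓
  (0,3): δ = 40.35°  ✓
  (1,2): δ = 80.13°  ·
  (1,3): δ = 44.29°  ✓
  (2,3): δ = 144.16°  ·
antipodal pairs: 3

count = 3; pairs: (0,2), (0,3), (1,3)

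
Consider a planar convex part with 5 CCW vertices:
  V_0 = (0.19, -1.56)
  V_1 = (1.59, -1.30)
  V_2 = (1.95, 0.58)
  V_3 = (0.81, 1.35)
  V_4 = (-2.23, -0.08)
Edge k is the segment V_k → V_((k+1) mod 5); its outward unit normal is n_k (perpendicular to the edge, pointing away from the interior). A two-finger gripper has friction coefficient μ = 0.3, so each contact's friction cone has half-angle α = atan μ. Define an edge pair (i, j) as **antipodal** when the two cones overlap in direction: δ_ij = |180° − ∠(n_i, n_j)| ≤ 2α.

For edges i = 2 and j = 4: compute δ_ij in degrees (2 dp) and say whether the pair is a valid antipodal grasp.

δ = 2.59°, valid

α = atan 0.3 = 16.70°;  2α = 33.40°
edge 2: e_2 = (-1.14, +0.77);  n_2 = (+0.5597, +0.8287)
edge 4: e_4 = (+2.42, -1.48);  n_4 = (-0.5217, -0.8531)
∠(n_2, n_4) = 177.41°
δ = |180° − 177.41°| = 2.59°
2.59° ≤ 2α = 33.40°  →  valid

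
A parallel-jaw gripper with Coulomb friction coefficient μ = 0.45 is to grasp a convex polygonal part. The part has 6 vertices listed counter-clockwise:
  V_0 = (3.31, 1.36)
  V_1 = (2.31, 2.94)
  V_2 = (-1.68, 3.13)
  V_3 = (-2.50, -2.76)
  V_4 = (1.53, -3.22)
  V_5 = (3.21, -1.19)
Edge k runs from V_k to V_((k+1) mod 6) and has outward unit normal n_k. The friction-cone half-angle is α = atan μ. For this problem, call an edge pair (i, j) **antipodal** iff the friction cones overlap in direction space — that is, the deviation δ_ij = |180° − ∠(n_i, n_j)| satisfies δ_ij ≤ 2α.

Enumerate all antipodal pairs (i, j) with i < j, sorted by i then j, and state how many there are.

α = atan 0.45 = 24.23°;  2α = 48.46°
n_0 = (+0.8450, +0.5348)
n_1 = (+0.0476, +0.9989)
n_2 = (-0.9904, +0.1379)
n_3 = (-0.1134, -0.9935)
n_4 = (+0.7704, -0.6376)
n_5 = (+0.9992, -0.0392)
  (0,1): δ = 125.06°  ·
  (0,2): δ = 40.26°  ✓
  (0,3): δ = 51.16°  ·
  (0,4): δ = 108.06°  ·
  (0,5): δ = 145.42°  ·
  (1,2): δ = 95.20°  ·
  (1,3): δ = 3.79°  ✓
  (1,4): δ = 53.12°  ·
  (1,5): δ = 90.48°  ·
  (2,3): δ = 88.59°  ·
  (2,4): δ = 31.68°  ✓
  (2,5): δ = 5.68°  ✓
  (3,4): δ = 123.10°  ·
  (3,5): δ = 85.73°  ·
  (4,5): δ = 142.64°  ·
antipodal pairs: 4

count = 4; pairs: (0,2), (1,3), (2,4), (2,5)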